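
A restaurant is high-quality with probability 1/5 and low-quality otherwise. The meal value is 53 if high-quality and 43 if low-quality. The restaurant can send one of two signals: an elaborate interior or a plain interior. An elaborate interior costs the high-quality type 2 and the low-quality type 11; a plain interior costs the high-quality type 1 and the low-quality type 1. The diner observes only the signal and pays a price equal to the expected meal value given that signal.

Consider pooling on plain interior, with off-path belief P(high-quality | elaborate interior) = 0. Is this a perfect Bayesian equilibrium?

At the pooled signal (plain interior) the diner holds the prior 1/5 and pays 1/5·53 + 4/5·43 = 45. Off-path (elaborate interior) belief 0 gives 0·53 + 1·43 = 43.
High-quality: plain interior gives 45 − 1 = 44; elaborate interior gives 43 − 2 = 41. Stays. ✓
Low-quality: plain interior gives 45 − 1 = 44; elaborate interior gives 43 − 11 = 32. Stays. ✓

Yes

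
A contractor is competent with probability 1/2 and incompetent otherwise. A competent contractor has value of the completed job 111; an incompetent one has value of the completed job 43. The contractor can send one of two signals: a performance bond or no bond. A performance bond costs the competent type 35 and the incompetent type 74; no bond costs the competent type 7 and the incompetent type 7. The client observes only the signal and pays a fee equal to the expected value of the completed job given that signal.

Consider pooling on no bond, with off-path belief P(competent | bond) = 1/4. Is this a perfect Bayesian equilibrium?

Yes

On the equilibrium path (no bond) the client holds the prior 1/2 and pays 1/2·111 + 1/2·43 = 77. Off-path (bond) belief 1/4 gives 1/4·111 + 3/4·43 = 60.
Competent: no bond gives 77 − 7 = 70; bond gives 60 − 35 = 25. Stays. ✓
Incompetent: no bond gives 77 − 7 = 70; bond gives 60 − 74 = -14. Stays. ✓
Beliefs are Bayes-consistent on-path and both types best-respond.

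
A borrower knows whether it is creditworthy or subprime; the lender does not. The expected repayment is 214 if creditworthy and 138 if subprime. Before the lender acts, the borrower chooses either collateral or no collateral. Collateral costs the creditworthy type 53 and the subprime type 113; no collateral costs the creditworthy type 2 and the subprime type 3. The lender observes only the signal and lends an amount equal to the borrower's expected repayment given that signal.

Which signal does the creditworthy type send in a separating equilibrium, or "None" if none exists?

Try creditworthy → collateral, subprime → no collateral:
  Under separation the lender infers type exactly: collateral → creditworthy (pays 214), no collateral → subprime (pays 138).
  Creditworthy: collateral gives 214 − 53 = 161; no collateral gives 138 − 2 = 136. No deviation. ✓
  Subprime: no collateral gives 138 − 3 = 135; collateral gives 214 − 113 = 101. No deviation. ✓
Both hold — the creditworthy type sends collateral.

collateral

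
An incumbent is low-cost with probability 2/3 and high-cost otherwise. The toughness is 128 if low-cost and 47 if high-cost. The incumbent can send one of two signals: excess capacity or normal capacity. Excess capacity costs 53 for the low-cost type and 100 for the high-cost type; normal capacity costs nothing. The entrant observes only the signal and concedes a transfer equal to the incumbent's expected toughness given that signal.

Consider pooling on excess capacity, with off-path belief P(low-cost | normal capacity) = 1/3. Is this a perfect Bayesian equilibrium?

No

At the pooled signal (excess capacity) the entrant holds the prior 2/3 and pays 2/3·128 + 1/3·47 = 101. Off-path (normal capacity) belief 1/3 gives 1/3·128 + 2/3·47 = 74.
Low-cost: excess capacity gives 101 − 53 = 48; normal capacity gives 74 − 0 = 74. Deviates. ✗
High-cost: excess capacity gives 101 − 100 = 1; normal capacity gives 74 − 0 = 74. Deviates. ✗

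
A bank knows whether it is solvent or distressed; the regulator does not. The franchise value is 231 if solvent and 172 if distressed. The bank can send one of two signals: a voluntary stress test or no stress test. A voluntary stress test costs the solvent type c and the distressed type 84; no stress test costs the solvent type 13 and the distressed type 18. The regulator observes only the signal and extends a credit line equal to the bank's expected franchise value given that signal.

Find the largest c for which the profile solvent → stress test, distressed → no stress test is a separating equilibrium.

Under separation: stress test → solvent (pays 231); no stress test → distressed (pays 172).
Distressed: 172 − 18 = 154 ≥ 231 − 84 = 147. Holds regardless of c. ✓
Solvent: 231 − c ≥ 172 − 13, so c ≤ 231 − 159 = 72.

72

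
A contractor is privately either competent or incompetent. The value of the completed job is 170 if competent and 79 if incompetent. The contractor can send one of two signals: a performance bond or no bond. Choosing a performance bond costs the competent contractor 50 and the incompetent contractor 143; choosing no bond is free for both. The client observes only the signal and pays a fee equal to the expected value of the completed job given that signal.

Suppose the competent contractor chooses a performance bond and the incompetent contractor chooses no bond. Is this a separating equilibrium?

Yes

Under separation the client infers type exactly: bond → competent (pays 170), no bond → incompetent (pays 79).
Competent: bond gives 170 − 50 = 120; no bond gives 79 − 0 = 79. No deviation. ✓
Incompetent: no bond gives 79 − 0 = 79; bond gives 170 − 143 = 27. No deviation. ✓
Neither type gains from mimicking the other.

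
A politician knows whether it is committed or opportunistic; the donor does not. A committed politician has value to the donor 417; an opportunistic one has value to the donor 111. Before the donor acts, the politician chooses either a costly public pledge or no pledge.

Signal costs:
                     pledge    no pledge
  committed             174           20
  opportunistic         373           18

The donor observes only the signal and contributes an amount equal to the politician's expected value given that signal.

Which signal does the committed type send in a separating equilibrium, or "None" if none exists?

Try committed → pledge, opportunistic → no pledge:
  If types separate, pledge earns payment 417 and no pledge earns 111.
  Committed: pledge gives 417 − 174 = 243; no pledge gives 111 − 20 = 91. No deviation. ✓
  Opportunistic: no pledge gives 111 − 18 = 93; pledge gives 417 − 373 = 44. No deviation. ✓
Both hold — the committed type sends pledge.

pledge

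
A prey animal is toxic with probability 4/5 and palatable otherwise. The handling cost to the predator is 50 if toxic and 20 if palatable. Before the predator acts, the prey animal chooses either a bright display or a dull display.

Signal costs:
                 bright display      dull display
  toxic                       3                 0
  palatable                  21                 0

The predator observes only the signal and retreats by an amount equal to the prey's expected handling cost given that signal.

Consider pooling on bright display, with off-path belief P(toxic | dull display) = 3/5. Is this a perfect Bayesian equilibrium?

On the equilibrium path (bright display) the predator holds the prior 4/5 and pays 4/5·50 + 1/5·20 = 44. Off-path (dull display) belief 3/5 gives 3/5·50 + 2/5·20 = 38.
Toxic: bright display gives 44 − 3 = 41; dull display gives 38 − 0 = 38. Stays. ✓
Palatable: bright display gives 44 − 21 = 23; dull display gives 38 − 0 = 38. Deviates. ✗

No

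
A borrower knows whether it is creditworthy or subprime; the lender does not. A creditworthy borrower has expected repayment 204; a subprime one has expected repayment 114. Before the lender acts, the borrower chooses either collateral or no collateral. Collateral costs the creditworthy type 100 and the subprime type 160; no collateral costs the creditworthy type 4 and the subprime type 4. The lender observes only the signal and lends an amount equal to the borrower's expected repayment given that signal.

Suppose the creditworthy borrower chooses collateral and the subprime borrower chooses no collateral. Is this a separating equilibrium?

If types separate, collateral earns payment 204 and no collateral earns 114.
Creditworthy: collateral gives 204 − 100 = 104; no collateral gives 114 − 4 = 110. Would deviate. ✗
Subprime: no collateral gives 114 − 4 = 110; collateral gives 204 − 160 = 44. No deviation. ✓

No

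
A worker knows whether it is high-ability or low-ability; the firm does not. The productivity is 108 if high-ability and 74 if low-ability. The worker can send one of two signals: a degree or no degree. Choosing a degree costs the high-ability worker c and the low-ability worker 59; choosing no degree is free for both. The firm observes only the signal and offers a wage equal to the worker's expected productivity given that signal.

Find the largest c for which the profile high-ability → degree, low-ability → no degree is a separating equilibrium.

Under separation: degree → high-ability (pays 108); no degree → low-ability (pays 74).
Low-ability: 74 − 0 = 74 ≥ 108 − 59 = 49. Holds regardless of c. ✓
High-ability: 108 − c ≥ 74 − 0, so c ≤ 108 − 74 = 34.

34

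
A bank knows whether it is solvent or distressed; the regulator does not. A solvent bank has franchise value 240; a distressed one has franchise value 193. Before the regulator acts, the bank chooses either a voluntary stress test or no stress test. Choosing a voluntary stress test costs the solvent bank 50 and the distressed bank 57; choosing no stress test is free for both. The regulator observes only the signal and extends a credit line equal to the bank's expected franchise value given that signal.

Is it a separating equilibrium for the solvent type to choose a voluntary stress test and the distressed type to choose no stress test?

No

If types separate, stress test earns payment 240 and no stress test earns 193.
Solvent: stress test gives 240 − 50 = 190; no stress test gives 193 − 0 = 193. Would deviate. ✗
Distressed: no stress test gives 193 − 0 = 193; stress test gives 240 − 57 = 183. No deviation. ✓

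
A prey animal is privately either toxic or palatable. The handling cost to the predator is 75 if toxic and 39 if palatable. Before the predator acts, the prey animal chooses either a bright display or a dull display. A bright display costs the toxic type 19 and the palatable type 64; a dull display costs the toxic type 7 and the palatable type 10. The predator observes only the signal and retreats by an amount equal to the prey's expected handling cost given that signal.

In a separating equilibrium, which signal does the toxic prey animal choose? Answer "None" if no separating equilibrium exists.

Try toxic → bright display, palatable → dull display:
  If types separate, bright display earns payment 75 and dull display earns 39.
  Toxic: bright display gives 75 − 19 = 56; dull display gives 39 − 7 = 32. No deviation. ✓
  Palatable: dull display gives 39 − 10 = 29; bright display gives 75 − 64 = 11. No deviation. ✓
Both hold — the toxic type sends bright display.

bright display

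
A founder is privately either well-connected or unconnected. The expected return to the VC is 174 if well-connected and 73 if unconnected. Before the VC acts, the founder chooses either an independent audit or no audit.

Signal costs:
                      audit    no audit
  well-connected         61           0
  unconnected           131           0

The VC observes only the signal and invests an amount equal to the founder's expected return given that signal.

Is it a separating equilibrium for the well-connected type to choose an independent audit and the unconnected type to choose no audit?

Yes

If types separate, audit earns payment 174 and no audit earns 73.
Well-connected: audit gives 174 − 61 = 113; no audit gives 73 − 0 = 73. No deviation. ✓
Unconnected: no audit gives 73 − 0 = 73; audit gives 174 − 131 = 43. No deviation. ✓
Neither type gains from mimicking the other.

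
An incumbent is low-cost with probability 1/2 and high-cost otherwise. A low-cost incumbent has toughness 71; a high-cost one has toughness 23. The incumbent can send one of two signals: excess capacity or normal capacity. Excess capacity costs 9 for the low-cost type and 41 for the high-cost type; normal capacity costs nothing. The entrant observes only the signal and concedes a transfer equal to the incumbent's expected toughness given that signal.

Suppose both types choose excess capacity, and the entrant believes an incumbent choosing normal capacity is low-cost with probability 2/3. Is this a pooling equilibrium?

No

On the equilibrium path (excess capacity) the entrant holds the prior 1/2 and pays 1/2·71 + 1/2·23 = 47. Off-path (normal capacity) belief 2/3 gives 2/3·71 + 1/3·23 = 55.
Low-cost: excess capacity gives 47 − 9 = 38; normal capacity gives 55 − 0 = 55. Deviates. ✗
High-cost: excess capacity gives 47 − 41 = 6; normal capacity gives 55 − 0 = 55. Deviates. ✗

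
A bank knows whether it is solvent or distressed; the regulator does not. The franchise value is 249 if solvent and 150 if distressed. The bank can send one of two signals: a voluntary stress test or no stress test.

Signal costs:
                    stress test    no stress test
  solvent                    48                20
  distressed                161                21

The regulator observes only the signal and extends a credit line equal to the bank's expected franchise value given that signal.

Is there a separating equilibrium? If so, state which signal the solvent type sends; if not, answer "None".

stress test

Try solvent → stress test, distressed → no stress test:
  Under separation the regulator infers type exactly: stress test → solvent (pays 249), no stress test → distressed (pays 150).
  Solvent: stress test gives 249 − 48 = 201; no stress test gives 150 − 20 = 130. No deviation. ✓
  Distressed: no stress test gives 150 − 21 = 129; stress test gives 249 − 161 = 88. No deviation. ✓
Both hold — the solvent type sends stress test.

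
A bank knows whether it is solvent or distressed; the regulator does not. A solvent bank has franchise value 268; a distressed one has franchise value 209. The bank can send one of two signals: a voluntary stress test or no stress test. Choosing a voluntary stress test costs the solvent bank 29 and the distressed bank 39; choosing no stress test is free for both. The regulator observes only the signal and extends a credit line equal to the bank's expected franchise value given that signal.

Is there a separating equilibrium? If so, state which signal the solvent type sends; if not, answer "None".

None

Try solvent → stress test, distressed → no stress test:
  If types separate, stress test earns payment 268 and no stress test earns 209.
  Solvent: stress test gives 268 − 29 = 239; no stress test gives 209 − 0 = 209. No deviation. ✓
  Distressed: no stress test gives 209 − 0 = 209; stress test gives 268 − 39 = 229. Would deviate. ✗
Try solvent → no stress test, distressed → stress test:
  If types separate, no stress test earns payment 268 and stress test earns 209.
  Solvent: no stress test gives 268 − 0 = 268; stress test gives 209 − 29 = 180. No deviation. ✓
  Distressed: stress test gives 209 − 39 = 170; no stress test gives 268 − 0 = 268. Would deviate. ✗
Neither assignment is incentive-compatible.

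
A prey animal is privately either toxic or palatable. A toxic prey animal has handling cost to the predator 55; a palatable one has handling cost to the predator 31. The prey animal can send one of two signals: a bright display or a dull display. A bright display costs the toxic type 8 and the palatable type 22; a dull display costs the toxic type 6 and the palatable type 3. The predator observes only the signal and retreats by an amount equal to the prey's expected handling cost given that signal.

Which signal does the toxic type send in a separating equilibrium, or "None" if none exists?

None

Try toxic → bright display, palatable → dull display:
  If types separate, bright display earns payment 55 and dull display earns 31.
  Toxic: bright display gives 55 − 8 = 47; dull display gives 31 − 6 = 25. No deviation. ✓
  Palatable: dull display gives 31 − 3 = 28; bright display gives 55 − 22 = 33. Would deviate. ✗
Try toxic → dull display, palatable → bright display:
  If types separate, dull display earns payment 55 and bright display earns 31.
  Toxic: dull display gives 55 − 6 = 49; bright display gives 31 − 8 = 23. No deviation. ✓
  Palatable: bright display gives 31 − 22 = 9; dull display gives 55 − 3 = 52. Would deviate. ✗
Neither assignment is incentive-compatible.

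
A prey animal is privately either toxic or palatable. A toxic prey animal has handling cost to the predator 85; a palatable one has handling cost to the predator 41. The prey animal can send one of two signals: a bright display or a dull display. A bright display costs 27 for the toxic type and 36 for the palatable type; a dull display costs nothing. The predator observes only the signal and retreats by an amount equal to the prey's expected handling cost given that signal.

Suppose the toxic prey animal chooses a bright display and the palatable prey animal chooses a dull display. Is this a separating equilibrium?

If types separate, bright display earns payment 85 and dull display earns 41.
Toxic: bright display gives 85 − 27 = 58; dull display gives 41 − 0 = 41. No deviation. ✓
Palatable: dull display gives 41 − 0 = 41; bright display gives 85 − 36 = 49. Would deviate. ✗

No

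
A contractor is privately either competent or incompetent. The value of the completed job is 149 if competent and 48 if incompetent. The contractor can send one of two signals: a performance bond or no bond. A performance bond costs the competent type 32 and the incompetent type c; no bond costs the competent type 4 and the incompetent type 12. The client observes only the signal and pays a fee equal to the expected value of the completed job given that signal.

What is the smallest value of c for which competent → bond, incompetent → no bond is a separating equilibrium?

113

Under separation: bond → competent (pays 149); no bond → incompetent (pays 48).
Competent: 149 − 32 = 117 ≥ 48 − 4 = 44. Holds regardless of c. ✓
Incompetent: 48 − 12 ≥ 149 − c, so c ≥ 149 − 36 = 113.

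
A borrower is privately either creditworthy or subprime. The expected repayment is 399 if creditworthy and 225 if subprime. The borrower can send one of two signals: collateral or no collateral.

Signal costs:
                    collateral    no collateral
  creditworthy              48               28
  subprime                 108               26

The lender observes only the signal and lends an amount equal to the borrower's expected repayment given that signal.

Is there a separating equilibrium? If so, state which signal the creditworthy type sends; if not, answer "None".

Try creditworthy → collateral, subprime → no collateral:
  Under separation the lender infers type exactly: collateral → creditworthy (pays 399), no collateral → subprime (pays 225).
  Creditworthy: collateral gives 399 − 48 = 351; no collateral gives 225 − 28 = 197. No deviation. ✓
  Subprime: no collateral gives 225 − 26 = 199; collateral gives 399 − 108 = 291. Would deviate. ✗
Try creditworthy → no collateral, subprime → collateral:
  Under separation the lender infers type exactly: no collateral → creditworthy (pays 399), collateral → subprime (pays 225).
  Creditworthy: no collateral gives 399 − 28 = 371; collateral gives 225 − 48 = 177. No deviation. ✓
  Subprime: collateral gives 225 − 108 = 117; no collateral gives 399 − 26 = 373. Would deviate. ✗
Neither assignment is incentive-compatible.

None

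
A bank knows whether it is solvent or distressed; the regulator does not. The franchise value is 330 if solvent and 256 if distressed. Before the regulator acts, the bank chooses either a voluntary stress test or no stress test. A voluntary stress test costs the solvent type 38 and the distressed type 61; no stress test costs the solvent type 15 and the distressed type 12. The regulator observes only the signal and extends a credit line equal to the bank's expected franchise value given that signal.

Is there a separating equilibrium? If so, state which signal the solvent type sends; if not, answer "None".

Try solvent → stress test, distressed → no stress test:
  If types separate, stress test earns payment 330 and no stress test earns 256.
  Solvent: stress test gives 330 − 38 = 292; no stress test gives 256 − 15 = 241. No deviation. ✓
  Distressed: no stress test gives 256 − 12 = 244; stress test gives 330 − 61 = 269. Would deviate. ✗
Try solvent → no stress test, distressed → stress test:
  If types separate, no stress test earns payment 330 and stress test earns 256.
  Solvent: no stress test gives 330 − 15 = 315; stress test gives 256 − 38 = 218. No deviation. ✓
  Distressed: stress test gives 256 − 61 = 195; no stress test gives 330 − 12 = 318. Would deviate. ✗
Neither assignment is incentive-compatible.

None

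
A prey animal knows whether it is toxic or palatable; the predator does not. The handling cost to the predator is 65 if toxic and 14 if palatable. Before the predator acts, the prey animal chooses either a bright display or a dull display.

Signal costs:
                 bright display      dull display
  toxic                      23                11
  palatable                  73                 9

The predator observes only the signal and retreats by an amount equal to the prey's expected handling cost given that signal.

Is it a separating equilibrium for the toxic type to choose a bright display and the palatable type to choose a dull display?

Under separation the predator infers type exactly: bright display → toxic (pays 65), dull display → palatable (pays 14).
Toxic: bright display gives 65 − 23 = 42; dull display gives 14 − 11 = 3. No deviation. ✓
Palatable: dull display gives 14 − 9 = 5; bright display gives 65 − 73 = -8. No deviation. ✓
Neither type gains from mimicking the other.

Yes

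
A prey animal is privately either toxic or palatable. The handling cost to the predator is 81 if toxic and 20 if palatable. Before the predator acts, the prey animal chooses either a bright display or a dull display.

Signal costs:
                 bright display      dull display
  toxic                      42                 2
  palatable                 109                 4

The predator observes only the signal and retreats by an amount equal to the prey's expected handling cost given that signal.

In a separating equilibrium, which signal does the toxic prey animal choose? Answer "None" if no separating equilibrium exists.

bright display

Try toxic → bright display, palatable → dull display:
  If types separate, bright display earns payment 81 and dull display earns 20.
  Toxic: bright display gives 81 − 42 = 39; dull display gives 20 − 2 = 18. No deviation. ✓
  Palatable: dull display gives 20 − 4 = 16; bright display gives 81 − 109 = -28. No deviation. ✓
Both hold — the toxic type sends bright display.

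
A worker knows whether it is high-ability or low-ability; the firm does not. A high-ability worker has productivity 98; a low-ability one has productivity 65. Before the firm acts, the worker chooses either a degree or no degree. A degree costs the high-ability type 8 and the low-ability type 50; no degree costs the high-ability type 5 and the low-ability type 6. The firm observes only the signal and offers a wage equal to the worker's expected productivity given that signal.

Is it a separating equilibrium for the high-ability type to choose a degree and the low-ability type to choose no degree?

If types separate, degree earns payment 98 and no degree earns 65.
High-ability: degree gives 98 − 8 = 90; no degree gives 65 − 5 = 60. No deviation. ✓
Low-ability: no degree gives 65 − 6 = 59; degree gives 98 − 50 = 48. No deviation. ✓
Neither type gains from mimicking the other.

Yes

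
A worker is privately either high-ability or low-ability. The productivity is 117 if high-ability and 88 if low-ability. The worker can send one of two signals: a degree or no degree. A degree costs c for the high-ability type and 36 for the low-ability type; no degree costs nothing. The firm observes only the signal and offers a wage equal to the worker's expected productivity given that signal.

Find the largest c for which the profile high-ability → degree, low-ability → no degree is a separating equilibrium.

29

Under separation: degree → high-ability (pays 117); no degree → low-ability (pays 88).
Low-ability: 88 − 0 = 88 ≥ 117 − 36 = 81. Holds regardless of c. ✓
High-ability: 117 − c ≥ 88 − 0, so c ≤ 117 − 88 = 29.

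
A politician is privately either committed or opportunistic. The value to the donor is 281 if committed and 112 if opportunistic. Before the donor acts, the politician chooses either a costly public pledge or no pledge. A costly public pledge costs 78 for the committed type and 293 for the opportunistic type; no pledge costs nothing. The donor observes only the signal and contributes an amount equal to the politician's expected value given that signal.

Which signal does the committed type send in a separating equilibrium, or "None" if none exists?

Try committed → pledge, opportunistic → no pledge:
  If types separate, pledge earns payment 281 and no pledge earns 112.
  Committed: pledge gives 281 − 78 = 203; no pledge gives 112 − 0 = 112. No deviation. ✓
  Opportunistic: no pledge gives 112 − 0 = 112; pledge gives 281 − 293 = -12. No deviation. ✓
Both hold — the committed type sends pledge.

pledge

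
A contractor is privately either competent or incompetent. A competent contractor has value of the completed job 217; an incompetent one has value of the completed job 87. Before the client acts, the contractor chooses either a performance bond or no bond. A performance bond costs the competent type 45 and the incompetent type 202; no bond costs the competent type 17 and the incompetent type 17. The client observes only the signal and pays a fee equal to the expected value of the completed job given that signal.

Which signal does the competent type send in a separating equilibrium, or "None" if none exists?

Try competent → bond, incompetent → no bond:
  If types separate, bond earns payment 217 and no bond earns 87.
  Competent: bond gives 217 − 45 = 172; no bond gives 87 − 17 = 70. No deviation. ✓
  Incompetent: no bond gives 87 − 17 = 70; bond gives 217 − 202 = 15. No deviation. ✓
Both hold — the competent type sends bond.

bond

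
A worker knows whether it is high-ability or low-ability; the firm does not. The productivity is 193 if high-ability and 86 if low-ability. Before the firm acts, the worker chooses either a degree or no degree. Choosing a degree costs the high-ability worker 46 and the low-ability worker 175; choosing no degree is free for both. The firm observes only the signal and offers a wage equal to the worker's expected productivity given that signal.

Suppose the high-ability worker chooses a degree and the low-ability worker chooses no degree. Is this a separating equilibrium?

Yes

Under separation the firm infers type exactly: degree → high-ability (pays 193), no degree → low-ability (pays 86).
High-ability: degree gives 193 − 46 = 147; no degree gives 86 − 0 = 86. No deviation. ✓
Low-ability: no degree gives 86 − 0 = 86; degree gives 193 − 175 = 18. No deviation. ✓
Neither type gains from mimicking the other.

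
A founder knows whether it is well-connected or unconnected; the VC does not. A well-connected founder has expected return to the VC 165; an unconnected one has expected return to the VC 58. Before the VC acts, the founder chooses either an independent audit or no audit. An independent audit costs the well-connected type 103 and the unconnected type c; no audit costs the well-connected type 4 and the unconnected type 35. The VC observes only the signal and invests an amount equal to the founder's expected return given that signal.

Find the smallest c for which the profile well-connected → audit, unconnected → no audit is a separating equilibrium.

Under separation: audit → well-connected (pays 165); no audit → unconnected (pays 58).
Well-connected: 165 − 103 = 62 ≥ 58 − 4 = 54. Holds regardless of c. ✓
Unconnected: 58 − 35 ≥ 165 − c, so c ≥ 165 − 23 = 142.

142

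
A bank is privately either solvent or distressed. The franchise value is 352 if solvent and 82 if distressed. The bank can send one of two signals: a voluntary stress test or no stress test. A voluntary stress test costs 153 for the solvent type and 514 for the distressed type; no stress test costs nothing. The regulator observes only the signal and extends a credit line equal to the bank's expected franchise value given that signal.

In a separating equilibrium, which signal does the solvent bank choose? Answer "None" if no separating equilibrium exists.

stress test

Try solvent → stress test, distressed → no stress test:
  If types separate, stress test earns payment 352 and no stress test earns 82.
  Solvent: stress test gives 352 − 153 = 199; no stress test gives 82 − 0 = 82. No deviation. ✓
  Distressed: no stress test gives 82 − 0 = 82; stress test gives 352 − 514 = -162. No deviation. ✓
Both hold — the solvent type sends stress test.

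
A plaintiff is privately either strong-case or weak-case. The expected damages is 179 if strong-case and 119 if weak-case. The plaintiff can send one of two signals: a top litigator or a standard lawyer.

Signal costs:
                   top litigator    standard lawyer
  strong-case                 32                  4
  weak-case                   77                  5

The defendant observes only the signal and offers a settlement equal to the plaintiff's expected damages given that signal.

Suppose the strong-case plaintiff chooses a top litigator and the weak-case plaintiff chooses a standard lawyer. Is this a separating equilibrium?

Under separation the defendant infers type exactly: top litigator → strong-case (pays 179), standard lawyer → weak-case (pays 119).
Strong-case: top litigator gives 179 − 32 = 147; standard lawyer gives 119 − 4 = 115. No deviation. ✓
Weak-case: standard lawyer gives 119 − 5 = 114; top litigator gives 179 − 77 = 102. No deviation. ✓
Both incentive constraints hold.

Yes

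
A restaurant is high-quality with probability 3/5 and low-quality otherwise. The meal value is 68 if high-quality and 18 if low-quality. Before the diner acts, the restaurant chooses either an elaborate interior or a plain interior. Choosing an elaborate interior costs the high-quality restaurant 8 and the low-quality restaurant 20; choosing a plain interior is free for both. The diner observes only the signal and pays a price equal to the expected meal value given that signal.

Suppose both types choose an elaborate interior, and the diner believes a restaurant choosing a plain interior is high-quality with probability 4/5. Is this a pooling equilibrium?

No

At the pooled signal (elaborate interior) the diner holds the prior 3/5 and pays 3/5·68 + 2/5·18 = 48. Off-path (plain interior) belief 4/5 gives 4/5·68 + 1/5·18 = 58.
High-quality: elaborate interior gives 48 − 8 = 40; plain interior gives 58 − 0 = 58. Deviates. ✗
Low-quality: elaborate interior gives 48 − 20 = 28; plain interior gives 58 − 0 = 58. Deviates. ✗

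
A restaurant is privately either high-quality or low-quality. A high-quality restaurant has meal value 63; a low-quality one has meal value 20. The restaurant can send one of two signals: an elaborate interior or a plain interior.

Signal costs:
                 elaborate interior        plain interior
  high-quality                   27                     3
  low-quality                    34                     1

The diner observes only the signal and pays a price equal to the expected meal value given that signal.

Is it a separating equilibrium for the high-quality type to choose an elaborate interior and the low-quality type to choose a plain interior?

Under separation the diner infers type exactly: elaborate interior → high-quality (pays 63), plain interior → low-quality (pays 20).
High-quality: elaborate interior gives 63 − 27 = 36; plain interior gives 20 − 3 = 17. No deviation. ✓
Low-quality: plain interior gives 20 − 1 = 19; elaborate interior gives 63 − 34 = 29. Would deviate. ✗

No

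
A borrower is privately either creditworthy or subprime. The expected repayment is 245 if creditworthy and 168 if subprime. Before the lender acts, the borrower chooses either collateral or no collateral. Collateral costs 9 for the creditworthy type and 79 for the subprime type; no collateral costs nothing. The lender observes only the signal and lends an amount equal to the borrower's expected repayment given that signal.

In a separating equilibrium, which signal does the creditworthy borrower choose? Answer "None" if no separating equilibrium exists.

Try creditworthy → collateral, subprime → no collateral:
  If types separate, collateral earns payment 245 and no collateral earns 168.
  Creditworthy: collateral gives 245 − 9 = 236; no collateral gives 168 − 0 = 168. No deviation. ✓
  Subprime: no collateral gives 168 − 0 = 168; collateral gives 245 − 79 = 166. No deviation. ✓
Both hold — the creditworthy type sends collateral.

collateral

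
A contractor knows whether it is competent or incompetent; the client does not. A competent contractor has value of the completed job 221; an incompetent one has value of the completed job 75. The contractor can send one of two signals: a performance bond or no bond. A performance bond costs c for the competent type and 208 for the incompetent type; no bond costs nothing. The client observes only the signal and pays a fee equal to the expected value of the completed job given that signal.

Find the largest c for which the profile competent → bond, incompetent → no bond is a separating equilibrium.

Under separation: bond → competent (pays 221); no bond → incompetent (pays 75).
Incompetent: 75 − 0 = 75 ≥ 221 − 208 = 13. Holds regardless of c. ✓
Competent: 221 − c ≥ 75 − 0, so c ≤ 221 − 75 = 146.

146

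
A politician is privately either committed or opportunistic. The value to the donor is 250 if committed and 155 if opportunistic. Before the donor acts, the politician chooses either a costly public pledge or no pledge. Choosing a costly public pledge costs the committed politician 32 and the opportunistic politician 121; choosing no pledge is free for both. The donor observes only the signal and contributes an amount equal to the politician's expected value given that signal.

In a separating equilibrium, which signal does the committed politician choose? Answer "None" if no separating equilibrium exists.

Try committed → pledge, opportunistic → no pledge:
  If types separate, pledge earns payment 250 and no pledge earns 155.
  Committed: pledge gives 250 − 32 = 218; no pledge gives 155 − 0 = 155. No deviation. ✓
  Opportunistic: no pledge gives 155 − 0 = 155; pledge gives 250 − 121 = 129. No deviation. ✓
Both hold — the committed type sends pledge.

pledge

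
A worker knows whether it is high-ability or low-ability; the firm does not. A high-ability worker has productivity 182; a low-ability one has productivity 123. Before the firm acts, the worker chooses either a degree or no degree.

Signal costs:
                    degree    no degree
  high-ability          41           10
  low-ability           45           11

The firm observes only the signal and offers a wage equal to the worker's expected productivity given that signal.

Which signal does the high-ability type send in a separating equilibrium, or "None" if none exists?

None

Try high-ability → degree, low-ability → no degree:
  If types separate, degree earns payment 182 and no degree earns 123.
  High-ability: degree gives 182 − 41 = 141; no degree gives 123 − 10 = 113. No deviation. ✓
  Low-ability: no degree gives 123 − 11 = 112; degree gives 182 − 45 = 137. Would deviate. ✗
Try high-ability → no degree, low-ability → degree:
  If types separate, no degree earns payment 182 and degree earns 123.
  High-ability: no degree gives 182 − 10 = 172; degree gives 123 − 41 = 82. No deviation. ✓
  Low-ability: degree gives 123 − 45 = 78; no degree gives 182 − 11 = 171. Would deviate. ✗
Neither assignment is incentive-compatible.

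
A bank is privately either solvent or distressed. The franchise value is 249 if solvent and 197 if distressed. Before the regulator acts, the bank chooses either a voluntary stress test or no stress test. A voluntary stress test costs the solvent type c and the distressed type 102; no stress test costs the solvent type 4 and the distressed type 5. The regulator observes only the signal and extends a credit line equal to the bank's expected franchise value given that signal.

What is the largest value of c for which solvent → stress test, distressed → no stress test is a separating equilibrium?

56

Under separation: stress test → solvent (pays 249); no stress test → distressed (pays 197).
Distressed: 197 − 5 = 192 ≥ 249 − 102 = 147. Holds regardless of c. ✓
Solvent: 249 − c ≥ 197 − 4, so c ≤ 249 − 193 = 56.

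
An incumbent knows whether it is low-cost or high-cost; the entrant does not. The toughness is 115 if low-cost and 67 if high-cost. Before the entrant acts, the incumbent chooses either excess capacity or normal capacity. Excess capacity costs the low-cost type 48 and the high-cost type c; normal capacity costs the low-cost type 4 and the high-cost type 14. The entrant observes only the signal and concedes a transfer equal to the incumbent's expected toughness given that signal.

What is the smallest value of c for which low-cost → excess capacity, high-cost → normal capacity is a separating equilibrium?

62

Under separation: excess capacity → low-cost (pays 115); normal capacity → high-cost (pays 67).
Low-cost: 115 − 48 = 67 ≥ 67 − 4 = 63. Holds regardless of c. ✓
High-cost: 67 − 14 ≥ 115 − c, so c ≥ 115 − 53 = 62.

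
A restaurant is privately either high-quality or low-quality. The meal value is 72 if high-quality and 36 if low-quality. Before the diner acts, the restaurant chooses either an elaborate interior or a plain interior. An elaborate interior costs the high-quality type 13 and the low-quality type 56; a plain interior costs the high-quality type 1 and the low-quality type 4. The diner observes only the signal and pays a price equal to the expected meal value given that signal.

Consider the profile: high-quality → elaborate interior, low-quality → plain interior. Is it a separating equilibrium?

Yes

If types separate, elaborate interior earns payment 72 and plain interior earns 36.
High-quality: elaborate interior gives 72 − 13 = 59; plain interior gives 36 − 1 = 35. No deviation. ✓
Low-quality: plain interior gives 36 − 4 = 32; elaborate interior gives 72 − 56 = 16. No deviation. ✓
Neither type gains from mimicking the other.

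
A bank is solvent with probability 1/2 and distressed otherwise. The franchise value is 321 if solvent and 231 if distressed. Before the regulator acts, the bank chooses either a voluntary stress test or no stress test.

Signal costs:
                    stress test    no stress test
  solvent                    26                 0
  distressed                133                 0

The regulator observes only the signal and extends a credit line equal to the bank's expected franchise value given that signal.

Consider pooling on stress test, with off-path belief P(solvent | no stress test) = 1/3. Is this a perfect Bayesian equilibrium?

On the equilibrium path (stress test) the regulator holds the prior 1/2 and pays 1/2·321 + 1/2·231 = 276. Off-path (no stress test) belief 1/3 gives 1/3·321 + 2/3·231 = 261.
Solvent: stress test gives 276 − 26 = 250; no stress test gives 261 − 0 = 261. Deviates. ✗
Distressed: stress test gives 276 − 133 = 143; no stress test gives 261 − 0 = 261. Deviates. ✗

No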